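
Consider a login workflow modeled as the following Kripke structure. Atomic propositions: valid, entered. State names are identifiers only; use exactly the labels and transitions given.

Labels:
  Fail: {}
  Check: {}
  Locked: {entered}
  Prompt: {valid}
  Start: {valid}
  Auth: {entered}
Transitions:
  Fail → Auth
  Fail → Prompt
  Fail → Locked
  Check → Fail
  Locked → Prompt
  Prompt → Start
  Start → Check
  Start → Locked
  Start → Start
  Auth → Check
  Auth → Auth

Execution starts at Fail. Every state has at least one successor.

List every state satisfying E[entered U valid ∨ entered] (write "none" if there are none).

{Locked, Prompt, Start, Auth}

States satisfying entered: {Locked, Auth}.
States satisfying valid ∨ entered: {Locked, Prompt, Start, Auth}.
States satisfying E[entered U valid ∨ entered]: {Locked, Prompt, Start, Auth}.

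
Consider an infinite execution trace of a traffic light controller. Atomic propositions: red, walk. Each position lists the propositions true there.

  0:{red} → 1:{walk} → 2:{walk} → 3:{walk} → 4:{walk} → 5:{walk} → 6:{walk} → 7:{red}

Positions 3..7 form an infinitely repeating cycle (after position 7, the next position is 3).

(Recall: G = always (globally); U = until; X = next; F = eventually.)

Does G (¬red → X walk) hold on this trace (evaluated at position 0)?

¬red → X walk must hold at every position from 0 onward. It fails at position 6, so G (¬red → X walk) is false.
Positions where ¬red holds: 1, 2, 3, 4, 5, 6.
Check X walk at each: 1→ok, 2→ok, 3→ok, 4→ok, 5→ok, 6→fails.

Violated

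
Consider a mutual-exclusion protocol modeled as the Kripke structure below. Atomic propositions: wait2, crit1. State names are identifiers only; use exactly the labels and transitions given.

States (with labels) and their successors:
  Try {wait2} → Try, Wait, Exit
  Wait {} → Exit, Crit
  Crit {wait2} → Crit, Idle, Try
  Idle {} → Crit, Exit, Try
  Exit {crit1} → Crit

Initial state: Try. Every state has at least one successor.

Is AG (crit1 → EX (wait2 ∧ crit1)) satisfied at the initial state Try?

States satisfying crit1 → EX (wait2 ∧ crit1): {Try, Wait, Crit, Idle}.
States satisfying AG (crit1 → EX (wait2 ∧ crit1)): ∅.
Exit is reachable from Try and violates crit1 → EX (wait2 ∧ crit1), so AG fails at Try.
Try ∉ Sat(AG (crit1 → EX (wait2 ∧ crit1))).

Does not hold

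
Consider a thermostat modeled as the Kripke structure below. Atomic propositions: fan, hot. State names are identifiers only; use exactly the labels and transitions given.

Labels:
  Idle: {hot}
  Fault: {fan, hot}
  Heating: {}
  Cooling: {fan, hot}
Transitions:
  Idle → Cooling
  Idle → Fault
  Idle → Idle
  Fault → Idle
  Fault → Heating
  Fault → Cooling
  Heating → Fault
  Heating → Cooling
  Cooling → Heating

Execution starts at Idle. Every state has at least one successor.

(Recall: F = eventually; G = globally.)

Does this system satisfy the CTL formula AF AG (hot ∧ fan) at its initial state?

States satisfying AG (hot ∧ fan): ∅.
States satisfying AF AG (hot ∧ fan): ∅.
There is a path from Idle along which AG (hot ∧ fan) never holds.
Idle ∉ Sat(AF AG (hot ∧ fan)).

Violated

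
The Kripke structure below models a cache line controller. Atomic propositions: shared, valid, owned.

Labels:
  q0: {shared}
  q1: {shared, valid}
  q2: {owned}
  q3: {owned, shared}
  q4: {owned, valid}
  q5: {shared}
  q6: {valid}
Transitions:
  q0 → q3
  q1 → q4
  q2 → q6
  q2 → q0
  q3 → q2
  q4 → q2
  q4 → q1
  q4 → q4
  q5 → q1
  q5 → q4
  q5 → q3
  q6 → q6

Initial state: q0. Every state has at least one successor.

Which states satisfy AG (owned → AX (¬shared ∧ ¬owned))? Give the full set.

{q6}

States satisfying owned → AX (¬shared ∧ ¬owned): {q0, q1, q5, q6}.
States satisfying AG (owned → AX (¬shared ∧ ¬owned)): {q6}.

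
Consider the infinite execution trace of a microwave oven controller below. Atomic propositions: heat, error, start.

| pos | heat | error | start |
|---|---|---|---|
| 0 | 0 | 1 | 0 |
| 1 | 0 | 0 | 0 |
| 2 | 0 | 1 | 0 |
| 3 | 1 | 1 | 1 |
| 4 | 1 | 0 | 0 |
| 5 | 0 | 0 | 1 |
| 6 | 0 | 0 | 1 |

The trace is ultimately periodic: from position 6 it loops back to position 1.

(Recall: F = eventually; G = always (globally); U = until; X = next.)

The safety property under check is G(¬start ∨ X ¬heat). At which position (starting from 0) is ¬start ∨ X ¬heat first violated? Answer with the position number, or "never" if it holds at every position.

Check ¬start ∨ X ¬heat at each position in order: 0 ✓, 1 ✓, 2 ✓.
At position 3 the labels are {error, heat, start} and the next position 4 has {heat}, so ¬start ∨ X ¬heat is false there. This is the first violation.

3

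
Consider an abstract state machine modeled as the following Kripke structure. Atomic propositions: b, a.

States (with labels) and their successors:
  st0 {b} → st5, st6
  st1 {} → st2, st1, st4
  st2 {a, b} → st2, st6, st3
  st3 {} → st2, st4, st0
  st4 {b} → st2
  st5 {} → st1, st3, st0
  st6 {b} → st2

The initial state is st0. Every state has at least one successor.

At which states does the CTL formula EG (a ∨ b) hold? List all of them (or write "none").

States satisfying a ∨ b: {st0, st2, st4, st6}.
States satisfying EG (a ∨ b): {st0, st2, st4, st6}.

{st0, st2, st4, st6}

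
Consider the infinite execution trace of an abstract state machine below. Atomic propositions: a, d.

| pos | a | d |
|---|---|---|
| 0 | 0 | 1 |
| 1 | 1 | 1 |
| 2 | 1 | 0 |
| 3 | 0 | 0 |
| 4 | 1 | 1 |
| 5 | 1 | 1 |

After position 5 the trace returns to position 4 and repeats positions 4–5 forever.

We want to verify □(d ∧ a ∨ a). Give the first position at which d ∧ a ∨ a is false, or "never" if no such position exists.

At position 0 the labels are {d}, so d ∧ a ∨ a is false there. This is the first violation.

0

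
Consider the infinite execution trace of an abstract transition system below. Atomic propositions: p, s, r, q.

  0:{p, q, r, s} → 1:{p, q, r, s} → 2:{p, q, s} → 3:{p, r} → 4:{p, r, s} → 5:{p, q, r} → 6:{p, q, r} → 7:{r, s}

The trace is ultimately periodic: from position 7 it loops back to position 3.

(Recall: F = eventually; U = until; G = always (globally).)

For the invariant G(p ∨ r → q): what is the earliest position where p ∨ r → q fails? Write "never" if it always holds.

3

Check p ∨ r → q at each position in order: 0 ✓, 1 ✓, 2 ✓.
At position 3 the labels are {p, r}, so p ∨ r → q is false there. This is the first violation.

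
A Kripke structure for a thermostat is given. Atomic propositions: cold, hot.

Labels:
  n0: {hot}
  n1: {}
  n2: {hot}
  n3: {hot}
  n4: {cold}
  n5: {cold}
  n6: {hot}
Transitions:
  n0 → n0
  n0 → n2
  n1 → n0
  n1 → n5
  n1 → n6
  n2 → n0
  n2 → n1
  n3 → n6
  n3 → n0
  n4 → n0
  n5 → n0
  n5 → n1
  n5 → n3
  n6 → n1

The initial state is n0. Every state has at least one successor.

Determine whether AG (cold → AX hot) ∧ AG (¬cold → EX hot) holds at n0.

Does not hold

States satisfying cold → AX hot: {n0, n1, n2, n3, n4, n6}.
States satisfying AG (cold → AX hot): ∅.
States satisfying ¬cold → EX hot: {n0, n1, n2, n3, n4, n5}.
States satisfying AG (¬cold → EX hot): ∅.
States satisfying AG (cold → AX hot) ∧ AG (¬cold → EX hot): ∅.
n0 ∉ Sat(AG (cold → AX hot) ∧ AG (¬cold → EX hot)).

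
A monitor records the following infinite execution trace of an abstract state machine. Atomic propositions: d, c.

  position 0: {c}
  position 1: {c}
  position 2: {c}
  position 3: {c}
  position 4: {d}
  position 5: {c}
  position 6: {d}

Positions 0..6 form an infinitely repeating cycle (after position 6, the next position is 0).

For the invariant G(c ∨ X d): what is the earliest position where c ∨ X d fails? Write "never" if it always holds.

Check c ∨ X d at each position in order: 0 ✓, 1 ✓, 2 ✓, 3 ✓.
At position 4 the labels are {d} and the next position 5 has {c}, so c ∨ X d is false there. This is the first violation.

4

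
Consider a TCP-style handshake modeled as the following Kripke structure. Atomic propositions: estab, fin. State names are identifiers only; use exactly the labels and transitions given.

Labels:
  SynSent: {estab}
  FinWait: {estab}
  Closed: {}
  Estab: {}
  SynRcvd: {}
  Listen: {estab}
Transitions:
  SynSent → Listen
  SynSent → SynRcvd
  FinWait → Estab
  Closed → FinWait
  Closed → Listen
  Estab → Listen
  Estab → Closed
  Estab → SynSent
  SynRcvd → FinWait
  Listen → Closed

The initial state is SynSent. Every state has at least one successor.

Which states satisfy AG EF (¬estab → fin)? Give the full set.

States satisfying EF (¬estab → fin): {SynSent, FinWait, Closed, Estab, SynRcvd, Listen}.
States satisfying AG EF (¬estab → fin): {SynSent, FinWait, Closed, Estab, SynRcvd, Listen}.

{SynSent, FinWait, Closed, Estab, SynRcvd, Listen}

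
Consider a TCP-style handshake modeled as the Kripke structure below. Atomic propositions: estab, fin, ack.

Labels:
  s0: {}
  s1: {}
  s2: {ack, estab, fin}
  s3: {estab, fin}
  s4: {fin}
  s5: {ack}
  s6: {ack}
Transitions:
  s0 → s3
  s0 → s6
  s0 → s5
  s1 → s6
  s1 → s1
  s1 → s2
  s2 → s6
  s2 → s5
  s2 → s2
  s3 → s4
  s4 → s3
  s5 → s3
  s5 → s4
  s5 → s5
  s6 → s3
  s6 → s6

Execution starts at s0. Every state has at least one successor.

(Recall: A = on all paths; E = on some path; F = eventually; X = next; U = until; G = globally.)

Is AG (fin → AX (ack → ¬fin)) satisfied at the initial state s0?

States satisfying fin → AX (ack → ¬fin): {s0, s1, s3, s4, s5, s6}.
States satisfying AG (fin → AX (ack → ¬fin)): {s0, s3, s4, s5, s6}.
Every state reachable from s0 satisfies fin → AX (ack → ¬fin).
s0 ∈ Sat(AG (fin → AX (ack → ¬fin))).

Yes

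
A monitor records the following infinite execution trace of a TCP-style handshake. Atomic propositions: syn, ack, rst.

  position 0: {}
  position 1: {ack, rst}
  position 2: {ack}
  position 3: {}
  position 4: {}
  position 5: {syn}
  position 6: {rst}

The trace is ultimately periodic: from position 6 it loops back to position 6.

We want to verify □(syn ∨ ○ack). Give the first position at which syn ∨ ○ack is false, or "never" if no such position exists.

2

Check syn ∨ ○ack at each position in order: 0 ✓, 1 ✓.
At position 2 the labels are {ack} and the next position 3 has {}, so syn ∨ ○ack is false there. This is the first violation.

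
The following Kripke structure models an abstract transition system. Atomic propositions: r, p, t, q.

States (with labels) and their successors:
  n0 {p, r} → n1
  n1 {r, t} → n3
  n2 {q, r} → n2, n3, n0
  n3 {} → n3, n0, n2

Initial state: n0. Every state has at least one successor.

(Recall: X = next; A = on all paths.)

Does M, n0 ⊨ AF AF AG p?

States satisfying AF AG p: ∅.
States satisfying AF AF AG p: ∅.
There is a path from n0 along which AF AG p never holds.
n0 ∉ Sat(AF AF AG p).

No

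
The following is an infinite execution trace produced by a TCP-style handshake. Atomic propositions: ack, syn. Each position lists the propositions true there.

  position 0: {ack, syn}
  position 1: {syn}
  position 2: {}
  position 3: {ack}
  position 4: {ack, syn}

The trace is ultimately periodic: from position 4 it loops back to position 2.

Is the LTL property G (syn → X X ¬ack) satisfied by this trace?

syn → X X ¬ack must hold at every position from 0 onward. It fails at position 1, so G (syn → X X ¬ack) is false.
Positions where syn holds: 0, 1, 4.
Check X X ¬ack at each: 0→ok, 1→fails, 4→fails.

Violated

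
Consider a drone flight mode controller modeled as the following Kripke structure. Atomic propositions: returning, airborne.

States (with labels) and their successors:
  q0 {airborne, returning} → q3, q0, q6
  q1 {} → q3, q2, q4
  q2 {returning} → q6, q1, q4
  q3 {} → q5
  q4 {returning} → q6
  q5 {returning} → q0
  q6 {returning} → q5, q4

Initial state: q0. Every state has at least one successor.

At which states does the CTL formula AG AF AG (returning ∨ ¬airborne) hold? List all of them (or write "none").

{q0, q1, q2, q3, q4, q5, q6}

States satisfying AF AG (returning ∨ ¬airborne): {q0, q1, q2, q3, q4, q5, q6}.
States satisfying AG AF AG (returning ∨ ¬airborne): {q0, q1, q2, q3, q4, q5, q6}.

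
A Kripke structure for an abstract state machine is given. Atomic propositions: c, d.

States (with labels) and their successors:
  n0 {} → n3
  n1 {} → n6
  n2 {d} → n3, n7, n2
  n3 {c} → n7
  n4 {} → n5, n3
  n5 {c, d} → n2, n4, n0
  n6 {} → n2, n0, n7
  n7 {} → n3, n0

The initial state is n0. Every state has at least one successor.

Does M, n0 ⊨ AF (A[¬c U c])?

States satisfying A[¬c U c]: {n0, n3, n4, n5, n7}.
States satisfying AF (A[¬c U c]): {n0, n3, n4, n5, n7}.
n0 ∈ Sat(AF (A[¬c U c])).

Satisfied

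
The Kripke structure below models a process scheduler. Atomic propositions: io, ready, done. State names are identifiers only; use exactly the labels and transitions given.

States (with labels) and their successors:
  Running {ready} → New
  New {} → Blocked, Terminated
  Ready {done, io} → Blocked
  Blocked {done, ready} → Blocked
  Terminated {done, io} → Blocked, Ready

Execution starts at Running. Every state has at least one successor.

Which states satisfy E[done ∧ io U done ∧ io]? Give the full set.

{Ready, Terminated}

States satisfying done ∧ io: {Ready, Terminated}.
States satisfying E[done ∧ io U done ∧ io]: {Ready, Terminated}.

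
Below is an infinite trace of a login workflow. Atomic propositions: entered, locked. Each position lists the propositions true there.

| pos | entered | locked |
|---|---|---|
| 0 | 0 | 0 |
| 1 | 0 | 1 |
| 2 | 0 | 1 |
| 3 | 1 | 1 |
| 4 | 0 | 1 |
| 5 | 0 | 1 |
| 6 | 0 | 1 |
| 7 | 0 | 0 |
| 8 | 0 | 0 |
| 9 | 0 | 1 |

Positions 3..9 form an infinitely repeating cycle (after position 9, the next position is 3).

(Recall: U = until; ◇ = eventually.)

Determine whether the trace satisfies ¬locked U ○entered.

Does not hold

Walking from position 0: at position 1, ○entered has not yet held and ¬locked fails, so ¬locked U ○entered is false.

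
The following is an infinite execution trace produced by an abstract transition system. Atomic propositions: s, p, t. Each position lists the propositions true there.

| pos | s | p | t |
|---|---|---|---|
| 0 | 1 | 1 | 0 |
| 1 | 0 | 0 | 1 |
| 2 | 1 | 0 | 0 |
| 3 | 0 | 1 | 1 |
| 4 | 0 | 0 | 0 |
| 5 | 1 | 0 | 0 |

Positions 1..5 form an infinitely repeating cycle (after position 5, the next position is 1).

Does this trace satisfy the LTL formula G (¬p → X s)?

¬p → X s must hold at every position from 0 onward. It fails at position 2, so G (¬p → X s) is false.
Positions where ¬p holds: 1, 2, 4, 5.
Check X s at each: 1→ok, 2→fails, 4→ok, 5→fails.

Violated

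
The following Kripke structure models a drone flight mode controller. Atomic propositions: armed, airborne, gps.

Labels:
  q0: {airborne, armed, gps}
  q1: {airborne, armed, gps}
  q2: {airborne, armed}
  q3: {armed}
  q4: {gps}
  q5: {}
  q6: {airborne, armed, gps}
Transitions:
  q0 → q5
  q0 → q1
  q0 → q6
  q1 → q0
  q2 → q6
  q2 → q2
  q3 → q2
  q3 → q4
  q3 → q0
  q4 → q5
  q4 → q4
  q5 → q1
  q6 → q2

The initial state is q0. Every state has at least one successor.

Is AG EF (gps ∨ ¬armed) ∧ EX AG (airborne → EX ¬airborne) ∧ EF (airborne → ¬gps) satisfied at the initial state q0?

States satisfying EF (gps ∨ ¬armed): {q0, q1, q2, q3, q4, q5, q6}.
States satisfying AG EF (gps ∨ ¬armed): {q0, q1, q2, q3, q4, q5, q6}.
States satisfying AG (airborne → EX ¬airborne): ∅.
States satisfying EX AG (airborne → EX ¬airborne): ∅.
States satisfying airborne → ¬gps: {q2, q3, q4, q5}.
States satisfying EF (airborne → ¬gps): {q0, q1, q2, q3, q4, q5, q6}.
States satisfying AG EF (gps ∨ ¬armed) ∧ EX AG (airborne → EX ¬airborne) ∧ EF (airborne → ¬gps): ∅.
q0 ∉ Sat(AG EF (gps ∨ ¬armed) ∧ EX AG (airborne → EX ¬airborne) ∧ EF (airborne → ¬gps)).

No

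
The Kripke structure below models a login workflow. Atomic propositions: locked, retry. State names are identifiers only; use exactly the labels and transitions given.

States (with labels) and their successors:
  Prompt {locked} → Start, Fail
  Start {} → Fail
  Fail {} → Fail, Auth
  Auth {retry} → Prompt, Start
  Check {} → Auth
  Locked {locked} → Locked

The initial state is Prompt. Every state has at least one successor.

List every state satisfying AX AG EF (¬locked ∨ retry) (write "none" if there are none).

States satisfying AG EF (¬locked ∨ retry): {Prompt, Start, Fail, Auth, Check}.
States satisfying AX AG EF (¬locked ∨ retry): {Prompt, Start, Fail, Auth, Check}.

{Prompt, Start, Fail, Auth, Check}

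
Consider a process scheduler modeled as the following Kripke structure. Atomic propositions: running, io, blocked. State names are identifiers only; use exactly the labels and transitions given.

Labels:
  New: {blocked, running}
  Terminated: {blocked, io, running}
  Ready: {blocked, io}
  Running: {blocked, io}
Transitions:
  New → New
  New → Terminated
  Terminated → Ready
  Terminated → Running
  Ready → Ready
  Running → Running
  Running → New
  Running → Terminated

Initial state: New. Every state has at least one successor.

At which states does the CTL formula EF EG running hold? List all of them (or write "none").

{New, Terminated, Running}

States satisfying EG running: {New}.
States satisfying EF EG running: {New, Terminated, Running}.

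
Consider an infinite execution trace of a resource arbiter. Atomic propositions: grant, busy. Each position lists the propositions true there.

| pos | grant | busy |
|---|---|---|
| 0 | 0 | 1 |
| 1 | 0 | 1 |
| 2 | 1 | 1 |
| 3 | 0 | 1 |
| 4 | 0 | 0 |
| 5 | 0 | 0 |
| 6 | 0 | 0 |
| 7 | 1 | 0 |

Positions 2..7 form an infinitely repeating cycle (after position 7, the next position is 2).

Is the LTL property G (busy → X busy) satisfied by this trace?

Violated

busy → X busy must hold at every position from 0 onward. It fails at position 3, so G (busy → X busy) is false.
Positions where busy holds: 0, 1, 2, 3.
Check X busy at each: 0→ok, 1→ok, 2→ok, 3→fails.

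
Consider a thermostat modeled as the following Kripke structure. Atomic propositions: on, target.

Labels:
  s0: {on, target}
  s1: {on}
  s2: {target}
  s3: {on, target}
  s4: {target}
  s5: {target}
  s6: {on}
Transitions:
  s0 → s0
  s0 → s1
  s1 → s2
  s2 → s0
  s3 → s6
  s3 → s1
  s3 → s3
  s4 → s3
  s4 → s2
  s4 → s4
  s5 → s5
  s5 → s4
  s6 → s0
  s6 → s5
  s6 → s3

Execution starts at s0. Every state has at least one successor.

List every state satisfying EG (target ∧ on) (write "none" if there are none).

{s0, s3}

States satisfying target ∧ on: {s0, s3}.
States satisfying EG (target ∧ on): {s0, s3}.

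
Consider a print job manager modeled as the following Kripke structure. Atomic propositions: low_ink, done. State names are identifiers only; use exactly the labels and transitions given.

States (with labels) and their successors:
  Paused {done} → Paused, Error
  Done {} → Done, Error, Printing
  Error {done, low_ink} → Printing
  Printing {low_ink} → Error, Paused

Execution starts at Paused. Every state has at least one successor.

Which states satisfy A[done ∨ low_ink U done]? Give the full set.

States satisfying done ∨ low_ink: {Paused, Error, Printing}.
States satisfying done: {Paused, Error}.
States satisfying A[done ∨ low_ink U done]: {Paused, Error, Printing}.

{Paused, Error, Printing}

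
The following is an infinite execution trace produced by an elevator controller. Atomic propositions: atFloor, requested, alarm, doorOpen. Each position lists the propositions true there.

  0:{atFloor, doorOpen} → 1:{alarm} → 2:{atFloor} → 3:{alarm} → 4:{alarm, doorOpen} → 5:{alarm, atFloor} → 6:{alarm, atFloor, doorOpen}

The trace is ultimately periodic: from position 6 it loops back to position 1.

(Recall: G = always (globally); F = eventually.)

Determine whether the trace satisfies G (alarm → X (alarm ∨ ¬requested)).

Satisfied

alarm → X (alarm ∨ ¬requested) holds at every position 0..6, and those are all positions ever visited, so G (alarm → X (alarm ∨ ¬requested)) holds.
Positions where alarm holds: 1, 3, 4, 5, 6.
Check X (alarm ∨ ¬requested) at each: 1→ok, 3→ok, 4→ok, 5→ok, 6→ok.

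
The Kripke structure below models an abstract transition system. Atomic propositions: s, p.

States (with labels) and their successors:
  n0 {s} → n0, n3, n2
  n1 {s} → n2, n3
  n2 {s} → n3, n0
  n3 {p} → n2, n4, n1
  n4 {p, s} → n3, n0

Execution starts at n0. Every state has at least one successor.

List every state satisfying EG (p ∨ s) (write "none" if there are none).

{n0, n1, n2, n3, n4}

States satisfying p ∨ s: {n0, n1, n2, n3, n4}.
States satisfying EG (p ∨ s): {n0, n1, n2, n3, n4}.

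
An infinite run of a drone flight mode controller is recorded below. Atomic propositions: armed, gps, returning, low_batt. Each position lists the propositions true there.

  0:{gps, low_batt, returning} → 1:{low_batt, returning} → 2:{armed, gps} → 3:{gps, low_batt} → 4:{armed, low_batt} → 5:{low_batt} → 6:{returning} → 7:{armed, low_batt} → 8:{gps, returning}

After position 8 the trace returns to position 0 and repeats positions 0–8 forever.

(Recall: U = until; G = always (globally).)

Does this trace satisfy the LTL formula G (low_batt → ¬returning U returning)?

low_batt → ¬returning U returning holds at every position 0..8, and those are all positions ever visited, so G (low_batt → ¬returning U returning) holds.
Positions where low_batt holds: 0, 1, 3, 4, 5, 7.
Check ¬returning U returning at each: 0→ok, 1→ok, 3→ok, 4→ok, 5→ok, 7→ok.

Satisfied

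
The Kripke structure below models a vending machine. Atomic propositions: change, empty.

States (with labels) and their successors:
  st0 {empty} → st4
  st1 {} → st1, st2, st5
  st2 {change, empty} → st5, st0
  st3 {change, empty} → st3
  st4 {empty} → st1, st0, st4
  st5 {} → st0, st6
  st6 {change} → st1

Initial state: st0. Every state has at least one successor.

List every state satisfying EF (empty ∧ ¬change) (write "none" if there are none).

States satisfying empty ∧ ¬change: {st0, st4}.
States satisfying EF (empty ∧ ¬change): {st0, st1, st2, st4, st5, st6}.

{st0, st1, st2, st4, st5, st6}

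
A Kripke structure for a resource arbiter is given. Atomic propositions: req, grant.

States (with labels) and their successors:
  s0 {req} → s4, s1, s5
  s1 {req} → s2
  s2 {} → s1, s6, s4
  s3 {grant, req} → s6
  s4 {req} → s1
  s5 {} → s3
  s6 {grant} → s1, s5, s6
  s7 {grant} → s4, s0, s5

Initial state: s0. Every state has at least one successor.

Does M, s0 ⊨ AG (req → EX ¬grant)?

States satisfying req → EX ¬grant: {s0, s1, s2, s4, s5, s6, s7}.
States satisfying AG (req → EX ¬grant): ∅.
s3 is reachable from s0 and violates req → EX ¬grant, so AG fails at s0.
s0 ∉ Sat(AG (req → EX ¬grant)).

Violated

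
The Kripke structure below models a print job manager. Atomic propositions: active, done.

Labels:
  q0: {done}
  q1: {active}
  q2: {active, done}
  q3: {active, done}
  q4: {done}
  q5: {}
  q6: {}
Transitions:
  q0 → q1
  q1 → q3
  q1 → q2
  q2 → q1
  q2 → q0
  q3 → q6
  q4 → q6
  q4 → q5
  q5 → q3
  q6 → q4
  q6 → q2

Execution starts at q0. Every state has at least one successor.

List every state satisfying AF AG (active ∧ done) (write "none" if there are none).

none

States satisfying AG (active ∧ done): ∅.
States satisfying AF AG (active ∧ done): ∅.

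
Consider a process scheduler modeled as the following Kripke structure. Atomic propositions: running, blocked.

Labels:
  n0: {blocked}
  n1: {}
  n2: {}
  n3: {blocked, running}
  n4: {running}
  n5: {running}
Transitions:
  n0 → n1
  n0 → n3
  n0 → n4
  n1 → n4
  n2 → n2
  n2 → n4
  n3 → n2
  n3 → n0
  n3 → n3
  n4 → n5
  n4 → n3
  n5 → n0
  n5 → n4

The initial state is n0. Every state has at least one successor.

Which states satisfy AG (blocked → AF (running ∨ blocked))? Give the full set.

States satisfying blocked → AF (running ∨ blocked): {n0, n1, n2, n3, n4, n5}.
States satisfying AG (blocked → AF (running ∨ blocked)): {n0, n1, n2, n3, n4, n5}.

{n0, n1, n2, n3, n4, n5}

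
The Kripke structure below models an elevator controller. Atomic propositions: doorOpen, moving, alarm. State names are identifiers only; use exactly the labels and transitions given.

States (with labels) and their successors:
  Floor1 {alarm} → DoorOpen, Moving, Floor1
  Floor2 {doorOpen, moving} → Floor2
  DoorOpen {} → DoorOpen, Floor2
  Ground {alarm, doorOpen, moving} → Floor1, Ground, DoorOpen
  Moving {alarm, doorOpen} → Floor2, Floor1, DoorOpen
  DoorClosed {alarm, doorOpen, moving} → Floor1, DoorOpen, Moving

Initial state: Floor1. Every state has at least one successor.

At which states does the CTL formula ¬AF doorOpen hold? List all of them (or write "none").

{Floor1, DoorOpen}

States satisfying doorOpen: {Floor2, Ground, Moving, DoorClosed}.
States satisfying AF doorOpen: {Floor2, Ground, Moving, DoorClosed}.
States satisfying ¬AF doorOpen: {Floor1, DoorOpen}.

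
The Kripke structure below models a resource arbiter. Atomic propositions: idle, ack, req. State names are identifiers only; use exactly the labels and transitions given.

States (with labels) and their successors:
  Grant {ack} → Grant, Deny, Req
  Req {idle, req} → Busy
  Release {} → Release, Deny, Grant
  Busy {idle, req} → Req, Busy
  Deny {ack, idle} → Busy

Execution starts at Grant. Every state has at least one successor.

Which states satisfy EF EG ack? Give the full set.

{Grant, Release}

States satisfying EG ack: {Grant}.
States satisfying EF EG ack: {Grant, Release}.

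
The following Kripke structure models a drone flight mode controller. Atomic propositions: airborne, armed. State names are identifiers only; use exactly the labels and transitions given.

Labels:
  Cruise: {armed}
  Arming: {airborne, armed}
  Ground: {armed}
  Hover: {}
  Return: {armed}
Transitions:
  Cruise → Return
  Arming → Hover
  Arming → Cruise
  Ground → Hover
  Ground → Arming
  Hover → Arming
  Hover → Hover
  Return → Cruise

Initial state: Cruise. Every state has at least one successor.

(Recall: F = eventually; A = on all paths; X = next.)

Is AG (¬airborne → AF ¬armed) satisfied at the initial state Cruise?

States satisfying ¬airborne → AF ¬armed: {Arming, Hover}.
States satisfying AG (¬airborne → AF ¬armed): ∅.
Cruise is reachable from Cruise and violates ¬airborne → AF ¬armed, so AG fails at Cruise.
Cruise ∉ Sat(AG (¬airborne → AF ¬armed)).

Does not hold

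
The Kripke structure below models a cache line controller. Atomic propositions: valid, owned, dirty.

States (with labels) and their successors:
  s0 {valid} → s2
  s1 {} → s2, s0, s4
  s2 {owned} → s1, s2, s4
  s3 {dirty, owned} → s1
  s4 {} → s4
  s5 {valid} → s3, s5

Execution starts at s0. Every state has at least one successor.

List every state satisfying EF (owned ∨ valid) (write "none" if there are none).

States satisfying owned ∨ valid: {s0, s2, s3, s5}.
States satisfying EF (owned ∨ valid): {s0, s1, s2, s3, s5}.

{s0, s1, s2, s3, s5}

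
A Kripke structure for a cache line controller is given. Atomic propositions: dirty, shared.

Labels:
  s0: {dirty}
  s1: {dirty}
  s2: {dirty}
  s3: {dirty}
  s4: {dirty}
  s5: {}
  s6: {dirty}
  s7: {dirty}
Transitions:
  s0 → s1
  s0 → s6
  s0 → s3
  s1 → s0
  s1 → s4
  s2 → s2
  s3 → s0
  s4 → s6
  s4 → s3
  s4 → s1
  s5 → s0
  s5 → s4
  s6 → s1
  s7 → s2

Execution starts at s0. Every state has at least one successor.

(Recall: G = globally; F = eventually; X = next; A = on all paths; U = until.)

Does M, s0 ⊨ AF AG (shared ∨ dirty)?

Yes

States satisfying AG (shared ∨ dirty): {s0, s1, s2, s3, s4, s6, s7}.
States satisfying AF AG (shared ∨ dirty): {s0, s1, s2, s3, s4, s5, s6, s7}.
s0 ∈ Sat(AF AG (shared ∨ dirty)).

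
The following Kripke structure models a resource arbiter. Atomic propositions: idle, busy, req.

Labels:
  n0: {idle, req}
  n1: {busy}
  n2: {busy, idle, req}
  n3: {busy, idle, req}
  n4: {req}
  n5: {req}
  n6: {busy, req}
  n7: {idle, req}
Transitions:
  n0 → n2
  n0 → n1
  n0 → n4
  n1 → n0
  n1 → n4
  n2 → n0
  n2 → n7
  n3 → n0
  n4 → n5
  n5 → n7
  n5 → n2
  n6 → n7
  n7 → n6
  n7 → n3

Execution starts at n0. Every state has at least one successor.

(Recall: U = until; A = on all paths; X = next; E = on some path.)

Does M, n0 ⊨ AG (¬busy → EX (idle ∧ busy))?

Does not hold

States satisfying ¬busy → EX (idle ∧ busy): {n0, n1, n2, n3, n5, n6, n7}.
States satisfying AG (¬busy → EX (idle ∧ busy)): ∅.
n4 is reachable from n0 and violates ¬busy → EX (idle ∧ busy), so AG fails at n0.
n0 ∉ Sat(AG (¬busy → EX (idle ∧ busy))).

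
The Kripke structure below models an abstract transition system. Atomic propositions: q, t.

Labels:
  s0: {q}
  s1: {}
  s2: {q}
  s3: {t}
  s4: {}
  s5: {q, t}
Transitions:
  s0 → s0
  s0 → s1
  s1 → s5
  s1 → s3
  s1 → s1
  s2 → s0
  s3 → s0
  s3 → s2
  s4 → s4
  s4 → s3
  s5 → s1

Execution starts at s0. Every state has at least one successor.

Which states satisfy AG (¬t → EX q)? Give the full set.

States satisfying ¬t → EX q: {s0, s1, s2, s3, s5}.
States satisfying AG (¬t → EX q): {s0, s1, s2, s3, s5}.

{s0, s1, s2, s3, s5}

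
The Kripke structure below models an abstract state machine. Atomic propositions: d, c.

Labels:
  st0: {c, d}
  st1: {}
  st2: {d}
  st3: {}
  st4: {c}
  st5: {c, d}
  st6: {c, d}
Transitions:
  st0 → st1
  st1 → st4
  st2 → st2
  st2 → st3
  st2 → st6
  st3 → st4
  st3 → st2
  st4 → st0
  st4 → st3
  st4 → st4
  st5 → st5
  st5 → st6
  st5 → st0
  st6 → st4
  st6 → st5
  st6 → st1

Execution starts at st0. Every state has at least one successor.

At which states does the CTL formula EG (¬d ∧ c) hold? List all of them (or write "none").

States satisfying ¬d ∧ c: {st4}.
States satisfying EG (¬d ∧ c): {st4}.

{st4}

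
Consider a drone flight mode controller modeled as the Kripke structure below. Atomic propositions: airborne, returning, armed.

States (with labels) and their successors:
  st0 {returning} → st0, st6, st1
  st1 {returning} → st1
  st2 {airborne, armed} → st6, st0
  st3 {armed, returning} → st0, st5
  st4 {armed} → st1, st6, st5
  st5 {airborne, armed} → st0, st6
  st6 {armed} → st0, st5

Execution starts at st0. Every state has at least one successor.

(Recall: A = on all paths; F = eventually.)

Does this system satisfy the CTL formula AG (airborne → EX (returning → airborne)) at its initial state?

States satisfying airborne → EX (returning → airborne): {st0, st1, st2, st3, st4, st5, st6}.
States satisfying AG (airborne → EX (returning → airborne)): {st0, st1, st2, st3, st4, st5, st6}.
Every state reachable from st0 satisfies airborne → EX (returning → airborne).
st0 ∈ Sat(AG (airborne → EX (returning → airborne))).

Yes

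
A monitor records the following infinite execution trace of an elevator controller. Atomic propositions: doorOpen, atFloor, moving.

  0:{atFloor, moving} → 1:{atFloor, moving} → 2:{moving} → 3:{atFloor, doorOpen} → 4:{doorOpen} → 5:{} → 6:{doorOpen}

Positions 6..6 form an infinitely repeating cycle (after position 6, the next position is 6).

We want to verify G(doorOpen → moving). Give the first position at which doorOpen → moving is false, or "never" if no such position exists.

3

Check doorOpen → moving at each position in order: 0 ✓, 1 ✓, 2 ✓.
At position 3 the labels are {atFloor, doorOpen}, so doorOpen → moving is false there. This is the first violation.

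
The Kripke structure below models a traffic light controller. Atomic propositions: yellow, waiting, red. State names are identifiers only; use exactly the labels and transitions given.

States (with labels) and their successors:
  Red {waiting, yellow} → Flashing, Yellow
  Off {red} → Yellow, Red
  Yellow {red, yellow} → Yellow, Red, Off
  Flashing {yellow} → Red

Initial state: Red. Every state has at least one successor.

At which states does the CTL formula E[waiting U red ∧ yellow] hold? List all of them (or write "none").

{Red, Yellow}

States satisfying waiting: {Red}.
States satisfying red ∧ yellow: {Yellow}.
States satisfying E[waiting U red ∧ yellow]: {Red, Yellow}.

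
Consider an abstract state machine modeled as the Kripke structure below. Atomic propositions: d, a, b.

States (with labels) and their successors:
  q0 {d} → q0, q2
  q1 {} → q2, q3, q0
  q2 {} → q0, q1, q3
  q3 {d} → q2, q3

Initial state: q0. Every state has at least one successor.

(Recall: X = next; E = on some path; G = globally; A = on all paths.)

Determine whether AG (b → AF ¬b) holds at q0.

Holds

States satisfying b → AF ¬b: {q0, q1, q2, q3}.
States satisfying AG (b → AF ¬b): {q0, q1, q2, q3}.
Every state reachable from q0 satisfies b → AF ¬b.
q0 ∈ Sat(AG (b → AF ¬b)).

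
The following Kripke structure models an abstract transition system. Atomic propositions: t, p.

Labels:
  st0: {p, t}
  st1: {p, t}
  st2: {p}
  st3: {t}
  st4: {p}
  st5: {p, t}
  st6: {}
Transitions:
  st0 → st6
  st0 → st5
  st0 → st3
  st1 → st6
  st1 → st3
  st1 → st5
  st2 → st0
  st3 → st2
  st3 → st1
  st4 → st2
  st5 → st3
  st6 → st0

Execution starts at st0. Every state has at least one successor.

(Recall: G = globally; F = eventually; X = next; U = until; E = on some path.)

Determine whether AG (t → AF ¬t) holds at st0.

States satisfying t → AF ¬t: {st2, st4, st6}.
States satisfying AG (t → AF ¬t): ∅.
st0 is reachable from st0 and violates t → AF ¬t, so AG fails at st0.
st0 ∉ Sat(AG (t → AF ¬t)).

Does not hold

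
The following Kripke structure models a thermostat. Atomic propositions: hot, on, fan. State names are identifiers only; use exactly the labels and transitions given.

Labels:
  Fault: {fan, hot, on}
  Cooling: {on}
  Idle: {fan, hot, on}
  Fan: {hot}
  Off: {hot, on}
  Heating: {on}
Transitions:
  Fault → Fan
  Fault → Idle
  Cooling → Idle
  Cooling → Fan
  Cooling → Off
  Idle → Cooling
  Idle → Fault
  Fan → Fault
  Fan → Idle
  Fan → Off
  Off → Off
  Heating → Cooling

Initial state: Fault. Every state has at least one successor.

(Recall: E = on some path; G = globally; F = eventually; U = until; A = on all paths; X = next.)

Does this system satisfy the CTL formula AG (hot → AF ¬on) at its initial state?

Violated

States satisfying hot → AF ¬on: {Cooling, Fan, Heating}.
States satisfying AG (hot → AF ¬on): ∅.
Fault is reachable from Fault and violates hot → AF ¬on, so AG fails at Fault.
Fault ∉ Sat(AG (hot → AF ¬on)).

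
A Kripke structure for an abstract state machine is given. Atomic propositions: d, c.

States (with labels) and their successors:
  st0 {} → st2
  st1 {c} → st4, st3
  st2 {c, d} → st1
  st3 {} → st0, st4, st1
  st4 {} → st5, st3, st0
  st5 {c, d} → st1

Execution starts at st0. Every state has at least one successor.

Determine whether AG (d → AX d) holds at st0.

No

States satisfying d → AX d: {st0, st1, st3, st4}.
States satisfying AG (d → AX d): ∅.
st2 is reachable from st0 and violates d → AX d, so AG fails at st0.
st0 ∉ Sat(AG (d → AX d)).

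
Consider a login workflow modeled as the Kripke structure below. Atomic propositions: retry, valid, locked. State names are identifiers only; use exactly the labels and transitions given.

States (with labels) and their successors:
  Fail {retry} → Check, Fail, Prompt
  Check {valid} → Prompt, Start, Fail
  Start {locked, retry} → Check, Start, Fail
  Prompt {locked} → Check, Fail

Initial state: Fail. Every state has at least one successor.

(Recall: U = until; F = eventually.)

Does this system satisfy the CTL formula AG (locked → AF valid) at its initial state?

States satisfying locked → AF valid: {Fail, Check}.
States satisfying AG (locked → AF valid): ∅.
Prompt is reachable from Fail and violates locked → AF valid, so AG fails at Fail.
Fail ∉ Sat(AG (locked → AF valid)).

Violated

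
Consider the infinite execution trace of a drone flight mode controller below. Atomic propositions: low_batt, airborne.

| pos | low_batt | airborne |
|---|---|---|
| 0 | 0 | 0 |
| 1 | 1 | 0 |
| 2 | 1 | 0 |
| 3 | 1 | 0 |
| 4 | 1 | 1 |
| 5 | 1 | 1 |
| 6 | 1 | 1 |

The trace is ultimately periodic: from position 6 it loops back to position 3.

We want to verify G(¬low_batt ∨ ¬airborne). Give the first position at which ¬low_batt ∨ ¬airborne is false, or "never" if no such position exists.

Check ¬low_batt ∨ ¬airborne at each position in order: 0 ✓, 1 ✓, 2 ✓, 3 ✓.
At position 4 the labels are {airborne, low_batt}, so ¬low_batt ∨ ¬airborne is false there. This is the first violation.

4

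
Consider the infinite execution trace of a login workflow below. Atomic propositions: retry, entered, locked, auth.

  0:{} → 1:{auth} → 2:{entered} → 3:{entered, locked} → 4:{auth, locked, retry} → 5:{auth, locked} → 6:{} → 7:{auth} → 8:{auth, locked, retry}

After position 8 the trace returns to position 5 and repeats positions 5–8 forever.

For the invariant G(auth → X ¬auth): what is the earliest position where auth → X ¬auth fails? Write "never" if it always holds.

Check auth → X ¬auth at each position in order: 0 ✓, 1 ✓, 2 ✓, 3 ✓.
At position 4 the labels are {auth, locked, retry} and the next position 5 has {auth, locked}, so auth → X ¬auth is false there. This is the first violation.

4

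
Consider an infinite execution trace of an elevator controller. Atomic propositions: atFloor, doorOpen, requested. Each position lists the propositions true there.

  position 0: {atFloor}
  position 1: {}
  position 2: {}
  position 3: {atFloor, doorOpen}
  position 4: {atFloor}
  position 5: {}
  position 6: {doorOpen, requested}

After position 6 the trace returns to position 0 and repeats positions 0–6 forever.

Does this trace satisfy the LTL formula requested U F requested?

Satisfied

Walking from position 0: F requested first holds at position 0, and requested holds at every earlier position along the way, so requested U F requested holds.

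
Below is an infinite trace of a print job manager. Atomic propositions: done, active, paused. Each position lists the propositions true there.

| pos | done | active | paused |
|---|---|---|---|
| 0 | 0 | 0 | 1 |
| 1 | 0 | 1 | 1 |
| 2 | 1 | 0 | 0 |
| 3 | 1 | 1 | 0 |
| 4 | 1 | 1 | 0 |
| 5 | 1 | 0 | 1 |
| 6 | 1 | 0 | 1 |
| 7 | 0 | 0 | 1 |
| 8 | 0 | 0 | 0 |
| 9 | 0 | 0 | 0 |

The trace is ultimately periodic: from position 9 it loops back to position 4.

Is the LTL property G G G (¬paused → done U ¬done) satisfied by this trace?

Yes

G G (¬paused → done U ¬done) holds at every position 0..9, and those are all positions ever visited, so G G G (¬paused → done U ¬done) holds.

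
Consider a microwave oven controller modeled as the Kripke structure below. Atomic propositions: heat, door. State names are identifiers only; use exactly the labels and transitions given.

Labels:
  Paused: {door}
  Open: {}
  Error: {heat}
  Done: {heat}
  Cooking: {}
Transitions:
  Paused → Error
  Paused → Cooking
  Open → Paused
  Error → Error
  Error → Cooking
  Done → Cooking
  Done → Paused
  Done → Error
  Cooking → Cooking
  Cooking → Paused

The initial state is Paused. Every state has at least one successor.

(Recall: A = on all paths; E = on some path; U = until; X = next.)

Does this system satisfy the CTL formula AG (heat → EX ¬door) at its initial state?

States satisfying heat → EX ¬door: {Paused, Open, Error, Done, Cooking}.
States satisfying AG (heat → EX ¬door): {Paused, Open, Error, Done, Cooking}.
Every state reachable from Paused satisfies heat → EX ¬door.
Paused ∈ Sat(AG (heat → EX ¬door)).

Holds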